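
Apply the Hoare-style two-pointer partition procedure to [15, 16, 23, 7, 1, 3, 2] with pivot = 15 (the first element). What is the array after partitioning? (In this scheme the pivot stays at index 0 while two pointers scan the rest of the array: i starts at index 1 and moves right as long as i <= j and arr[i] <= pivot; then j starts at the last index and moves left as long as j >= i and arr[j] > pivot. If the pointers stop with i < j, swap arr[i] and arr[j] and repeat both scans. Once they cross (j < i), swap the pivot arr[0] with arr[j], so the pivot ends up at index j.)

Hoare-style two-pointer partition with pivot = 15:

Initial array: [15, 16, 23, 7, 1, 3, 2]

Pointers start at i = 1, j = 6.
i stops at index 1 (arr[1]=16 > 15), j stops at index 6 (arr[6]=2 <= 15): swap arr[1] and arr[6], array becomes [15, 2, 23, 7, 1, 3, 16]
i stops at index 2 (arr[2]=23 > 15), j stops at index 5 (arr[5]=3 <= 15): swap arr[2] and arr[5], array becomes [15, 2, 3, 7, 1, 23, 16]
i ends at 5, j ends at 4: the pointers have crossed (j < i), so scanning stops.

Swap pivot arr[0] with arr[4] to place pivot at position 4: [1, 2, 3, 7, 15, 23, 16]
Pivot position: 4

After partitioning with pivot 15, the array becomes [1, 2, 3, 7, 15, 23, 16]. The pivot is placed at index 4. All elements to the left of the pivot are <= 15, and all elements to the right are > 15.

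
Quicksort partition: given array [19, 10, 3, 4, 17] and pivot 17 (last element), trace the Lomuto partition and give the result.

Lomuto partition with pivot = 17:

Initial array: [19, 10, 3, 4, 17]

arr[0]=19 > 17: no swap
arr[1]=10 <= 17: swap with position 0, array becomes [10, 19, 3, 4, 17]
arr[2]=3 <= 17: swap with position 1, array becomes [10, 3, 19, 4, 17]
arr[3]=4 <= 17: swap with position 2, array becomes [10, 3, 4, 19, 17]

Place pivot at position 3: [10, 3, 4, 17, 19]
Pivot position: 3

After partitioning with pivot 17, the array becomes [10, 3, 4, 17, 19]. The pivot is placed at index 3. All elements to the left of the pivot are <= 17, and all elements to the right are > 17.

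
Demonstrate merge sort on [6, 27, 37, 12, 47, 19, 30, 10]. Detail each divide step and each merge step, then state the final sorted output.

Merge sort trace:

Split: [6, 27, 37, 12, 47, 19, 30, 10] -> [6, 27, 37, 12] and [47, 19, 30, 10]
  Split: [6, 27, 37, 12] -> [6, 27] and [37, 12]
    Split: [6, 27] -> [6] and [27]
    Merge: [6] + [27] -> [6, 27]
    Split: [37, 12] -> [37] and [12]
    Merge: [37] + [12] -> [12, 37]
  Merge: [6, 27] + [12, 37] -> [6, 12, 27, 37]
  Split: [47, 19, 30, 10] -> [47, 19] and [30, 10]
    Split: [47, 19] -> [47] and [19]
    Merge: [47] + [19] -> [19, 47]
    Split: [30, 10] -> [30] and [10]
    Merge: [30] + [10] -> [10, 30]
  Merge: [19, 47] + [10, 30] -> [10, 19, 30, 47]
Merge: [6, 12, 27, 37] + [10, 19, 30, 47] -> [6, 10, 12, 19, 27, 30, 37, 47]

Final sorted array: [6, 10, 12, 19, 27, 30, 37, 47]

The merge sort proceeds by recursively splitting the array and merging sorted halves.
After all merges, the sorted array is [6, 10, 12, 19, 27, 30, 37, 47].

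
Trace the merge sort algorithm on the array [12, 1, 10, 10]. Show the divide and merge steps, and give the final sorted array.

Merge sort trace:

Split: [12, 1, 10, 10] -> [12, 1] and [10, 10]
  Split: [12, 1] -> [12] and [1]
  Merge: [12] + [1] -> [1, 12]
  Split: [10, 10] -> [10] and [10]
  Merge: [10] + [10] -> [10, 10]
Merge: [1, 12] + [10, 10] -> [1, 10, 10, 12]

Final sorted array: [1, 10, 10, 12]

The merge sort proceeds by recursively splitting the array and merging sorted halves.
After all merges, the sorted array is [1, 10, 10, 12].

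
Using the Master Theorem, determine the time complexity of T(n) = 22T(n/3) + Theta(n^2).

Master Theorem for T(n) = 22T(n/3) + O(n^2):

a = 22, b = 3, c = 2
log_b(a) = log_3(22) = 2.8136

Case 1: c = 2 < log_3(22) = 2.8136
T(n) = O(n^(log_3 22))

For T(n) = 22T(n/3) + O(n^2): log_3(22) = 2.8136. This is Case 1 of the Master Theorem (c < log_b(a), work dominated by leaves), giving O(n^(log_3 22)).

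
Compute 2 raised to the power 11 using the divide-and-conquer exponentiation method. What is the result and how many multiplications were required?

Computing 2^11 by squaring (build up from 2^1; each line after the first costs one multiplication):

2^1 = 2
2^2 = (2^1)^2 = 2^2 = 4
2^4 = (2^2)^2 = 4^2 = 16
2^5 = 2 * 2^4 = 2 * 16 = 32
2^10 = (2^5)^2 = 32^2 = 1024
2^11 = 2 * 2^10 = 2 * 1024 = 2048

Result: 2048
Multiplications needed: 5 (5 lines after 2^1)

2^11 = 2048. Using exponentiation by squaring, this requires 5 multiplications. The key idea: if the exponent is even, square the half-power; if odd, multiply by the base once.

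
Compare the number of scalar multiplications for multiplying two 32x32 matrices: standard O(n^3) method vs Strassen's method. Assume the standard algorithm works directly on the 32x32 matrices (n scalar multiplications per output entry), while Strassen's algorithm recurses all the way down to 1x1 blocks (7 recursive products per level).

Matrix multiplication for 32x32 matrices:

Standard algorithm: 32^3 = 32768 multiplications
Strassen's algorithm: 7^(log2(32)) = 7^5 = 16807 multiplications
Savings: 32768 - 16807 = 15961 multiplications

Standard: 32768 multiplications (32^3). Strassen: 16807 multiplications (7^5). Strassen reduces 8 recursive multiplications to 7 at each level.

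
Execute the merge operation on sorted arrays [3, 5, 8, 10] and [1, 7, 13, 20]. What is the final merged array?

Merging process:

Compare 3 vs 1: take 1 from right. Merged: [1]
Compare 3 vs 7: take 3 from left. Merged: [1, 3]
Compare 5 vs 7: take 5 from left. Merged: [1, 3, 5]
Compare 8 vs 7: take 7 from right. Merged: [1, 3, 5, 7]
Compare 8 vs 13: take 8 from left. Merged: [1, 3, 5, 7, 8]
Compare 10 vs 13: take 10 from left. Merged: [1, 3, 5, 7, 8, 10]
Append remaining from right: [13, 20]. Merged: [1, 3, 5, 7, 8, 10, 13, 20]

Final merged array: [1, 3, 5, 7, 8, 10, 13, 20]
Total comparisons: 6

The merged array is [1, 3, 5, 7, 8, 10, 13, 20], requiring 6 comparisons. The merge step runs in O(n) time where n is the total number of elements.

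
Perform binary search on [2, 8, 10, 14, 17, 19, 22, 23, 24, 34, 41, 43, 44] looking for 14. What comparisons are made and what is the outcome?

Binary search for 14 in [2, 8, 10, 14, 17, 19, 22, 23, 24, 34, 41, 43, 44]:

lo=0, hi=12, mid=6, arr[mid]=22 -> 22 > 14, search left half
lo=0, hi=5, mid=2, arr[mid]=10 -> 10 < 14, search right half
lo=3, hi=5, mid=4, arr[mid]=17 -> 17 > 14, search left half
lo=3, hi=3, mid=3, arr[mid]=14 -> Found target at index 3!

Binary search finds 14 at index 3 after 4 comparisons. The search repeatedly halves the search space by comparing with the middle element.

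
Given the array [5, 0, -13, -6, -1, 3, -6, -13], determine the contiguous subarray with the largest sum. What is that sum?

Using Kadane's algorithm on [5, 0, -13, -6, -1, 3, -6, -13]:

Scanning through the array:
Position 1 (value 0): max_ending_here = 5, max_so_far = 5
Position 2 (value -13): max_ending_here = -8, max_so_far = 5
Position 3 (value -6): max_ending_here = -6, max_so_far = 5
Position 4 (value -1): max_ending_here = -1, max_so_far = 5
Position 5 (value 3): max_ending_here = 3, max_so_far = 5
Position 6 (value -6): max_ending_here = -3, max_so_far = 5
Position 7 (value -13): max_ending_here = -13, max_so_far = 5

Maximum subarray: [5]
Maximum sum: 5

The maximum subarray is [5] with sum 5. This subarray runs from index 0 to index 0.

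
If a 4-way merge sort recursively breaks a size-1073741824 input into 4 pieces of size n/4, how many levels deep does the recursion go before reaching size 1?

For divide and conquer with division factor 4:

Problem sizes at each level:
Level 0: 1073741824
Level 1: 268435456
Level 2: 67108864
Level 3: 16777216
Level 4: 4194304
Level 5: 1048576
Level 6: 262144
Level 7: 65536
Level 8: 16384
Level 9: 4096
Level 10: 1024
Level 11: 256
Level 12: 64
Level 13: 16
Level 14: 4
Level 15: 1

The root is level 0 and the size-1 base case is level 15 (the tree spans levels 0 through 15, i.e. 16 levels counting the root), so the depth is the number of divisions: log_4(1073741824) = 15

The recursion tree depth is log_4(1073741824) = 15. At each level, the problem size is divided by 4, so it takes 15 divisions to reduce to a base case of size 1. The algorithm makes 4 recursive calls at each level.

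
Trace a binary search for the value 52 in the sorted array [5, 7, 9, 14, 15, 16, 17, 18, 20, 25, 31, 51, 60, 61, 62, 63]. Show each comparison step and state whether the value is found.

Binary search for 52 in [5, 7, 9, 14, 15, 16, 17, 18, 20, 25, 31, 51, 60, 61, 62, 63]:

lo=0, hi=15, mid=7, arr[mid]=18 -> 18 < 52, search right half
lo=8, hi=15, mid=11, arr[mid]=51 -> 51 < 52, search right half
lo=12, hi=15, mid=13, arr[mid]=61 -> 61 > 52, search left half
lo=12, hi=12, mid=12, arr[mid]=60 -> 60 > 52, search left half
lo=12 > hi=11, target 52 not found

Binary search determines that 52 is not in the array after 4 comparisons. The search space was exhausted without finding the target.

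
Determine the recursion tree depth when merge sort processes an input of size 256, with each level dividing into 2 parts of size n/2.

For divide and conquer with division factor 2:

Problem sizes at each level:
Level 0: 256
Level 1: 128
Level 2: 64
Level 3: 32
Level 4: 16
Level 5: 8
Level 6: 4
Level 7: 2
Level 8: 1

The root is level 0 and the size-1 base case is level 8 (the tree spans levels 0 through 8, i.e. 9 levels counting the root), so the depth is the number of divisions: log_2(256) = 8

The recursion tree depth is log_2(256) = 8. At each level, the problem size is divided by 2, so it takes 8 divisions to reduce to a base case of size 1. The algorithm makes 2 recursive calls at each level.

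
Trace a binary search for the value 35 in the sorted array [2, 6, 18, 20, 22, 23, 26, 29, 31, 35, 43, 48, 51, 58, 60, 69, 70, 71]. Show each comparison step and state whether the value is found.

Binary search for 35 in [2, 6, 18, 20, 22, 23, 26, 29, 31, 35, 43, 48, 51, 58, 60, 69, 70, 71]:

lo=0, hi=17, mid=8, arr[mid]=31 -> 31 < 35, search right half
lo=9, hi=17, mid=13, arr[mid]=58 -> 58 > 35, search left half
lo=9, hi=12, mid=10, arr[mid]=43 -> 43 > 35, search left half
lo=9, hi=9, mid=9, arr[mid]=35 -> Found target at index 9!

Binary search finds 35 at index 9 after 4 comparisons. The search repeatedly halves the search space by comparing with the middle element.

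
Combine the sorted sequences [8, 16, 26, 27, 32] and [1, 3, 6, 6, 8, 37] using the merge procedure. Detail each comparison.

Merging process:

Compare 8 vs 1: take 1 from right. Merged: [1]
Compare 8 vs 3: take 3 from right. Merged: [1, 3]
Compare 8 vs 6: take 6 from right. Merged: [1, 3, 6]
Compare 8 vs 6: take 6 from right. Merged: [1, 3, 6, 6]
Compare 8 vs 8: take 8 from left. Merged: [1, 3, 6, 6, 8]
Compare 16 vs 8: take 8 from right. Merged: [1, 3, 6, 6, 8, 8]
Compare 16 vs 37: take 16 from left. Merged: [1, 3, 6, 6, 8, 8, 16]
Compare 26 vs 37: take 26 from left. Merged: [1, 3, 6, 6, 8, 8, 16, 26]
Compare 27 vs 37: take 27 from left. Merged: [1, 3, 6, 6, 8, 8, 16, 26, 27]
Compare 32 vs 37: take 32 from left. Merged: [1, 3, 6, 6, 8, 8, 16, 26, 27, 32]
Append remaining from right: [37]. Merged: [1, 3, 6, 6, 8, 8, 16, 26, 27, 32, 37]

Final merged array: [1, 3, 6, 6, 8, 8, 16, 26, 27, 32, 37]
Total comparisons: 10

The merged array is [1, 3, 6, 6, 8, 8, 16, 26, 27, 32, 37], requiring 10 comparisons. The merge step runs in O(n) time where n is the total number of elements.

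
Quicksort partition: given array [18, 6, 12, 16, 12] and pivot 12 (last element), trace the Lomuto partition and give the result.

Lomuto partition with pivot = 12:

Initial array: [18, 6, 12, 16, 12]

arr[0]=18 > 12: no swap
arr[1]=6 <= 12: swap with position 0, array becomes [6, 18, 12, 16, 12]
arr[2]=12 <= 12: swap with position 1, array becomes [6, 12, 18, 16, 12]
arr[3]=16 > 12: no swap

Place pivot at position 2: [6, 12, 12, 16, 18]
Pivot position: 2

After partitioning with pivot 12, the array becomes [6, 12, 12, 16, 18]. The pivot is placed at index 2. All elements to the left of the pivot are <= 12, and all elements to the right are > 12.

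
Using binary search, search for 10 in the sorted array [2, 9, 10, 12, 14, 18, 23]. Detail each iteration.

Binary search for 10 in [2, 9, 10, 12, 14, 18, 23]:

lo=0, hi=6, mid=3, arr[mid]=12 -> 12 > 10, search left half
lo=0, hi=2, mid=1, arr[mid]=9 -> 9 < 10, search right half
lo=2, hi=2, mid=2, arr[mid]=10 -> Found target at index 2!

Binary search finds 10 at index 2 after 3 comparisons. The search repeatedly halves the search space by comparing with the middle element.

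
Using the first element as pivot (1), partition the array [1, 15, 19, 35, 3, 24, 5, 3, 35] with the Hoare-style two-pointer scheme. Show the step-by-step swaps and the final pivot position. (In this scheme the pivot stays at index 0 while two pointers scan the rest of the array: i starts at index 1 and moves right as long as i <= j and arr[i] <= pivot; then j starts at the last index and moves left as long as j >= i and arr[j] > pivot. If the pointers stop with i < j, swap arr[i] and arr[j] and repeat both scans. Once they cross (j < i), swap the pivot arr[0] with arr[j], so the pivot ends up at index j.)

Hoare-style two-pointer partition with pivot = 1:

Initial array: [1, 15, 19, 35, 3, 24, 5, 3, 35]

Pointers start at i = 1, j = 8.
i ends at 1, j ends at 0: the pointers have crossed (j < i), so scanning stops.

j = 0, so swapping arr[0] with arr[j] leaves the pivot at position 0: [1, 15, 19, 35, 3, 24, 5, 3, 35]
Pivot position: 0

After partitioning with pivot 1, the array becomes [1, 15, 19, 35, 3, 24, 5, 3, 35]. The pivot is placed at index 0. All elements to the left of the pivot are <= 1, and all elements to the right are > 1.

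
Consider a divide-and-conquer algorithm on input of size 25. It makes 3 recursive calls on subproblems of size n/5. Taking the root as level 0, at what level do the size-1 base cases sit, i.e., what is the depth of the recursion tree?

For divide and conquer with division factor 5:

Problem sizes at each level:
Level 0: 25
Level 1: 5
Level 2: 1

The root is level 0 and the size-1 base case is level 2 (the tree spans levels 0 through 2, i.e. 3 levels counting the root), so the depth is the number of divisions: log_5(25) = 2

The recursion tree depth is log_5(25) = 2. At each level, the problem size is divided by 5, so it takes 2 divisions to reduce to a base case of size 1. The algorithm makes 3 recursive calls at each level.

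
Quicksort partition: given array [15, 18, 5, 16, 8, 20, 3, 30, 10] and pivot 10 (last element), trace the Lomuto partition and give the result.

Lomuto partition with pivot = 10:

Initial array: [15, 18, 5, 16, 8, 20, 3, 30, 10]

arr[0]=15 > 10: no swap
arr[1]=18 > 10: no swap
arr[2]=5 <= 10: swap with position 0, array becomes [5, 18, 15, 16, 8, 20, 3, 30, 10]
arr[3]=16 > 10: no swap
arr[4]=8 <= 10: swap with position 1, array becomes [5, 8, 15, 16, 18, 20, 3, 30, 10]
arr[5]=20 > 10: no swap
arr[6]=3 <= 10: swap with position 2, array becomes [5, 8, 3, 16, 18, 20, 15, 30, 10]
arr[7]=30 > 10: no swap

Place pivot at position 3: [5, 8, 3, 10, 18, 20, 15, 30, 16]
Pivot position: 3

After partitioning with pivot 10, the array becomes [5, 8, 3, 10, 18, 20, 15, 30, 16]. The pivot is placed at index 3. All elements to the left of the pivot are <= 10, and all elements to the right are > 10.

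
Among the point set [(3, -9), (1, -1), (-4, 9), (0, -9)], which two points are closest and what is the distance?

Computing all pairwise distances among 4 points:

d((3, -9), (1, -1)) = 8.2462
d((3, -9), (-4, 9)) = 19.3132
d((3, -9), (0, -9)) = 3.0 <-- minimum
d((1, -1), (-4, 9)) = 11.1803
d((1, -1), (0, -9)) = 8.0623
d((-4, 9), (0, -9)) = 18.4391

Closest pair: (3, -9) and (0, -9) with distance 3.0

The closest pair is (3, -9) and (0, -9) with Euclidean distance 3.0. For 4 points, brute-force pairwise comparison is shown above. For large n, the divide-and-conquer algorithm (sort by x, recurse on halves, check the dividing strip) achieves O(n log n).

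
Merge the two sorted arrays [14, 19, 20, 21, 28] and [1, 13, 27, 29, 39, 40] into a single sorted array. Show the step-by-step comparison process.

Merging process:

Compare 14 vs 1: take 1 from right. Merged: [1]
Compare 14 vs 13: take 13 from right. Merged: [1, 13]
Compare 14 vs 27: take 14 from left. Merged: [1, 13, 14]
Compare 19 vs 27: take 19 from left. Merged: [1, 13, 14, 19]
Compare 20 vs 27: take 20 from left. Merged: [1, 13, 14, 19, 20]
Compare 21 vs 27: take 21 from left. Merged: [1, 13, 14, 19, 20, 21]
Compare 28 vs 27: take 27 from right. Merged: [1, 13, 14, 19, 20, 21, 27]
Compare 28 vs 29: take 28 from left. Merged: [1, 13, 14, 19, 20, 21, 27, 28]
Append remaining from right: [29, 39, 40]. Merged: [1, 13, 14, 19, 20, 21, 27, 28, 29, 39, 40]

Final merged array: [1, 13, 14, 19, 20, 21, 27, 28, 29, 39, 40]
Total comparisons: 8

The merged array is [1, 13, 14, 19, 20, 21, 27, 28, 29, 39, 40], requiring 8 comparisons. The merge step runs in O(n) time where n is the total number of elements.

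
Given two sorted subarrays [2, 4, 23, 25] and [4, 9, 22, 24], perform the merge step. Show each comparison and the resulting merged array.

Merging process:

Compare 2 vs 4: take 2 from left. Merged: [2]
Compare 4 vs 4: take 4 from left. Merged: [2, 4]
Compare 23 vs 4: take 4 from right. Merged: [2, 4, 4]
Compare 23 vs 9: take 9 from right. Merged: [2, 4, 4, 9]
Compare 23 vs 22: take 22 from right. Merged: [2, 4, 4, 9, 22]
Compare 23 vs 24: take 23 from left. Merged: [2, 4, 4, 9, 22, 23]
Compare 25 vs 24: take 24 from right. Merged: [2, 4, 4, 9, 22, 23, 24]
Append remaining from left: [25]. Merged: [2, 4, 4, 9, 22, 23, 24, 25]

Final merged array: [2, 4, 4, 9, 22, 23, 24, 25]
Total comparisons: 7

The merged array is [2, 4, 4, 9, 22, 23, 24, 25], requiring 7 comparisons. The merge step runs in O(n) time where n is the total number of elements.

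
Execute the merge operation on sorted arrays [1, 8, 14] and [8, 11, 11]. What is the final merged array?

Merging process:

Compare 1 vs 8: take 1 from left. Merged: [1]
Compare 8 vs 8: take 8 from left. Merged: [1, 8]
Compare 14 vs 8: take 8 from right. Merged: [1, 8, 8]
Compare 14 vs 11: take 11 from right. Merged: [1, 8, 8, 11]
Compare 14 vs 11: take 11 from right. Merged: [1, 8, 8, 11, 11]
Append remaining from left: [14]. Merged: [1, 8, 8, 11, 11, 14]

Final merged array: [1, 8, 8, 11, 11, 14]
Total comparisons: 5

The merged array is [1, 8, 8, 11, 11, 14], requiring 5 comparisons. The merge step runs in O(n) time where n is the total number of elements.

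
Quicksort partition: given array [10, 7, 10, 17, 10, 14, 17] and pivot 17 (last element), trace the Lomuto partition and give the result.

Lomuto partition with pivot = 17:

Initial array: [10, 7, 10, 17, 10, 14, 17]

arr[0]=10 <= 17: swap with position 0, array becomes [10, 7, 10, 17, 10, 14, 17]
arr[1]=7 <= 17: swap with position 1, array becomes [10, 7, 10, 17, 10, 14, 17]
arr[2]=10 <= 17: swap with position 2, array becomes [10, 7, 10, 17, 10, 14, 17]
arr[3]=17 <= 17: swap with position 3, array becomes [10, 7, 10, 17, 10, 14, 17]
arr[4]=10 <= 17: swap with position 4, array becomes [10, 7, 10, 17, 10, 14, 17]
arr[5]=14 <= 17: swap with position 5, array becomes [10, 7, 10, 17, 10, 14, 17]

Place pivot at position 6: [10, 7, 10, 17, 10, 14, 17]
Pivot position: 6

After partitioning with pivot 17, the array becomes [10, 7, 10, 17, 10, 14, 17]. The pivot is placed at index 6. All elements to the left of the pivot are <= 17, and all elements to the right are > 17.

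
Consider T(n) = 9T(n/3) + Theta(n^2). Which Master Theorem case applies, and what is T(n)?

Master Theorem for T(n) = 9T(n/3) + O(n^2):

a = 9, b = 3, c = 2
log_b(a) = log_3(9) = 2.0000

Case 2: c = 2 = log_3(9) = 2.0000
T(n) = O(n^2 log n) = O(n^2 log n)

For T(n) = 9T(n/3) + O(n^2): log_3(9) = 2.0000. This is Case 2 of the Master Theorem (c = log_b(a), equal work at all levels), giving O(n^2 log n).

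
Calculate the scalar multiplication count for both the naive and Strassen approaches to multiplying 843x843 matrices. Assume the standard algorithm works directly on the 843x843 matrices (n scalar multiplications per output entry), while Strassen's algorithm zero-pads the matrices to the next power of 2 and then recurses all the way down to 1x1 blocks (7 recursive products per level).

Matrix multiplication for 843x843 matrices:

Strassen's algorithm requires power-of-2 dimensions. Pad 843x843 to 1024x1024 (next power of 2).

Standard algorithm: 843^3 = 599077107 multiplications
Strassen's algorithm: 7^(log2(1024)) = 7^10 = 282475249 multiplications
Savings: 599077107 - 282475249 = 316601858 multiplications

Standard: 599077107 multiplications (843^3). Strassen: 282475249 multiplications (7^10, after padding to 1024x1024). Strassen reduces 8 recursive multiplications to 7 at each level.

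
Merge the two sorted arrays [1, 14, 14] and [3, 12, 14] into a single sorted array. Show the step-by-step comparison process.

Merging process:

Compare 1 vs 3: take 1 from left. Merged: [1]
Compare 14 vs 3: take 3 from right. Merged: [1, 3]
Compare 14 vs 12: take 12 from right. Merged: [1, 3, 12]
Compare 14 vs 14: take 14 from left. Merged: [1, 3, 12, 14]
Compare 14 vs 14: take 14 from left. Merged: [1, 3, 12, 14, 14]
Append remaining from right: [14]. Merged: [1, 3, 12, 14, 14, 14]

Final merged array: [1, 3, 12, 14, 14, 14]
Total comparisons: 5

The merged array is [1, 3, 12, 14, 14, 14], requiring 5 comparisons. The merge step runs in O(n) time where n is the total number of elements.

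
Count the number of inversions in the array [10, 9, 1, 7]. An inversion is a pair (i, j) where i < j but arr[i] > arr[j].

Finding inversions in [10, 9, 1, 7]:

(0, 1): arr[0]=10 > arr[1]=9
(0, 2): arr[0]=10 > arr[2]=1
(0, 3): arr[0]=10 > arr[3]=7
(1, 2): arr[1]=9 > arr[2]=1
(1, 3): arr[1]=9 > arr[3]=7

Total inversions: 5

The array has 5 inversion(s): (0,1), (0,2), (0,3), (1,2), (1,3). Each pair (i,j) satisfies i < j and arr[i] > arr[j].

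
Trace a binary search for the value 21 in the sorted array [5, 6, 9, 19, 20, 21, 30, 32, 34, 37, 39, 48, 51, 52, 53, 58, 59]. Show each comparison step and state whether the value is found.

Binary search for 21 in [5, 6, 9, 19, 20, 21, 30, 32, 34, 37, 39, 48, 51, 52, 53, 58, 59]:

lo=0, hi=16, mid=8, arr[mid]=34 -> 34 > 21, search left half
lo=0, hi=7, mid=3, arr[mid]=19 -> 19 < 21, search right half
lo=4, hi=7, mid=5, arr[mid]=21 -> Found target at index 5!

Binary search finds 21 at index 5 after 3 comparisons. The search repeatedly halves the search space by comparing with the middle element.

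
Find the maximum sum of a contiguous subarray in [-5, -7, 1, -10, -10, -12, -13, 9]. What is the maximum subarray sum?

Using Kadane's algorithm on [-5, -7, 1, -10, -10, -12, -13, 9]:

Scanning through the array:
Position 1 (value -7): max_ending_here = -7, max_so_far = -5
Position 2 (value 1): max_ending_here = 1, max_so_far = 1
Position 3 (value -10): max_ending_here = -9, max_so_far = 1
Position 4 (value -10): max_ending_here = -10, max_so_far = 1
Position 5 (value -12): max_ending_here = -12, max_so_far = 1
Position 6 (value -13): max_ending_here = -13, max_so_far = 1
Position 7 (value 9): max_ending_here = 9, max_so_far = 9

Maximum subarray: [9]
Maximum sum: 9

The maximum subarray is [9] with sum 9. This subarray runs from index 7 to index 7.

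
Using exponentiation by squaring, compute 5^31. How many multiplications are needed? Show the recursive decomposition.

Computing 5^31 by squaring (build up from 5^1; each line after the first costs one multiplication):

5^1 = 5
5^2 = (5^1)^2 = 5^2 = 25
5^3 = 5 * 5^2 = 5 * 25 = 125
5^6 = (5^3)^2 = 125^2 = 15625
5^7 = 5 * 5^6 = 5 * 15625 = 78125
5^14 = (5^7)^2 = 78125^2 = 6103515625
5^15 = 5 * 5^14 = 5 * 6103515625 = 30517578125
5^30 = (5^15)^2 = 30517578125^2 = 931322574615478515625
5^31 = 5 * 5^30 = 5 * 931322574615478515625 = 4656612873077392578125

Result: 4656612873077392578125
Multiplications needed: 8 (8 lines after 5^1)

5^31 = 4656612873077392578125. Using exponentiation by squaring, this requires 8 multiplications. The key idea: if the exponent is even, square the half-power; if odd, multiply by the base once.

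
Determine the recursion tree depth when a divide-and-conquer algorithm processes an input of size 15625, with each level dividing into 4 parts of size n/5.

For divide and conquer with division factor 5:

Problem sizes at each level:
Level 0: 15625
Level 1: 3125
Level 2: 625
Level 3: 125
Level 4: 25
Level 5: 5
Level 6: 1

The root is level 0 and the size-1 base case is level 6 (the tree spans levels 0 through 6, i.e. 7 levels counting the root), so the depth is the number of divisions: log_5(15625) = 6

The recursion tree depth is log_5(15625) = 6. At each level, the problem size is divided by 5, so it takes 6 divisions to reduce to a base case of size 1. The algorithm makes 4 recursive calls at each level.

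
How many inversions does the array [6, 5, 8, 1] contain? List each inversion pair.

Finding inversions in [6, 5, 8, 1]:

(0, 1): arr[0]=6 > arr[1]=5
(0, 3): arr[0]=6 > arr[3]=1
(1, 3): arr[1]=5 > arr[3]=1
(2, 3): arr[2]=8 > arr[3]=1

Total inversions: 4

The array has 4 inversion(s): (0,1), (0,3), (1,3), (2,3). Each pair (i,j) satisfies i < j and arr[i] > arr[j].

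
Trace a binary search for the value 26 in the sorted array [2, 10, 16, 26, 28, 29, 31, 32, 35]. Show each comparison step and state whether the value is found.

Binary search for 26 in [2, 10, 16, 26, 28, 29, 31, 32, 35]:

lo=0, hi=8, mid=4, arr[mid]=28 -> 28 > 26, search left half
lo=0, hi=3, mid=1, arr[mid]=10 -> 10 < 26, search right half
lo=2, hi=3, mid=2, arr[mid]=16 -> 16 < 26, search right half
lo=3, hi=3, mid=3, arr[mid]=26 -> Found target at index 3!

Binary search finds 26 at index 3 after 4 comparisons. The search repeatedly halves the search space by comparing with the middle element.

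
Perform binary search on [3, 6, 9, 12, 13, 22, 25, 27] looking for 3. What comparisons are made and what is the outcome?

Binary search for 3 in [3, 6, 9, 12, 13, 22, 25, 27]:

lo=0, hi=7, mid=3, arr[mid]=12 -> 12 > 3, search left half
lo=0, hi=2, mid=1, arr[mid]=6 -> 6 > 3, search left half
lo=0, hi=0, mid=0, arr[mid]=3 -> Found target at index 0!

Binary search finds 3 at index 0 after 3 comparisons. The search repeatedly halves the search space by comparing with the middle element.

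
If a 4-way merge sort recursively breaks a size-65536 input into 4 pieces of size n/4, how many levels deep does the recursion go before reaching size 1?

For divide and conquer with division factor 4:

Problem sizes at each level:
Level 0: 65536
Level 1: 16384
Level 2: 4096
Level 3: 1024
Level 4: 256
Level 5: 64
Level 6: 16
Level 7: 4
Level 8: 1

The root is level 0 and the size-1 base case is level 8 (the tree spans levels 0 through 8, i.e. 9 levels counting the root), so the depth is the number of divisions: log_4(65536) = 8

The recursion tree depth is log_4(65536) = 8. At each level, the problem size is divided by 4, so it takes 8 divisions to reduce to a base case of size 1. The algorithm makes 4 recursive calls at each level.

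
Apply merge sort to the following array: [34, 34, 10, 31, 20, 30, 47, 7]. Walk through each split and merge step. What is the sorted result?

Merge sort trace:

Split: [34, 34, 10, 31, 20, 30, 47, 7] -> [34, 34, 10, 31] and [20, 30, 47, 7]
  Split: [34, 34, 10, 31] -> [34, 34] and [10, 31]
    Split: [34, 34] -> [34] and [34]
    Merge: [34] + [34] -> [34, 34]
    Split: [10, 31] -> [10] and [31]
    Merge: [10] + [31] -> [10, 31]
  Merge: [34, 34] + [10, 31] -> [10, 31, 34, 34]
  Split: [20, 30, 47, 7] -> [20, 30] and [47, 7]
    Split: [20, 30] -> [20] and [30]
    Merge: [20] + [30] -> [20, 30]
    Split: [47, 7] -> [47] and [7]
    Merge: [47] + [7] -> [7, 47]
  Merge: [20, 30] + [7, 47] -> [7, 20, 30, 47]
Merge: [10, 31, 34, 34] + [7, 20, 30, 47] -> [7, 10, 20, 30, 31, 34, 34, 47]

Final sorted array: [7, 10, 20, 30, 31, 34, 34, 47]

The merge sort proceeds by recursively splitting the array and merging sorted halves.
After all merges, the sorted array is [7, 10, 20, 30, 31, 34, 34, 47].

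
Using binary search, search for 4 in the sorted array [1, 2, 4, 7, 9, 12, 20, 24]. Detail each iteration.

Binary search for 4 in [1, 2, 4, 7, 9, 12, 20, 24]:

lo=0, hi=7, mid=3, arr[mid]=7 -> 7 > 4, search left half
lo=0, hi=2, mid=1, arr[mid]=2 -> 2 < 4, search right half
lo=2, hi=2, mid=2, arr[mid]=4 -> Found target at index 2!

Binary search finds 4 at index 2 after 3 comparisons. The search repeatedly halves the search space by comparing with the middle element.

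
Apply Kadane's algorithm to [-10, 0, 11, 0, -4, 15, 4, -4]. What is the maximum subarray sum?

Using Kadane's algorithm on [-10, 0, 11, 0, -4, 15, 4, -4]:

Scanning through the array:
Position 1 (value 0): max_ending_here = 0, max_so_far = 0
Position 2 (value 11): max_ending_here = 11, max_so_far = 11
Position 3 (value 0): max_ending_here = 11, max_so_far = 11
Position 4 (value -4): max_ending_here = 7, max_so_far = 11
Position 5 (value 15): max_ending_here = 22, max_so_far = 22
Position 6 (value 4): max_ending_here = 26, max_so_far = 26
Position 7 (value -4): max_ending_here = 22, max_so_far = 26

Maximum subarray: [0, 11, 0, -4, 15, 4]
Maximum sum: 26

The maximum subarray is [0, 11, 0, -4, 15, 4] with sum 26. This subarray runs from index 1 to index 6.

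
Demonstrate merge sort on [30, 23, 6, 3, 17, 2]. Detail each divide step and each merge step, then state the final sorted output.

Merge sort trace:

Split: [30, 23, 6, 3, 17, 2] -> [30, 23, 6] and [3, 17, 2]
  Split: [30, 23, 6] -> [30] and [23, 6]
    Split: [23, 6] -> [23] and [6]
    Merge: [23] + [6] -> [6, 23]
  Merge: [30] + [6, 23] -> [6, 23, 30]
  Split: [3, 17, 2] -> [3] and [17, 2]
    Split: [17, 2] -> [17] and [2]
    Merge: [17] + [2] -> [2, 17]
  Merge: [3] + [2, 17] -> [2, 3, 17]
Merge: [6, 23, 30] + [2, 3, 17] -> [2, 3, 6, 17, 23, 30]

Final sorted array: [2, 3, 6, 17, 23, 30]

The merge sort proceeds by recursively splitting the array and merging sorted halves.
After all merges, the sorted array is [2, 3, 6, 17, 23, 30].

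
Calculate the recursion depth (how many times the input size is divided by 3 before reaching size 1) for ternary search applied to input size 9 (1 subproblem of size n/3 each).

For divide and conquer with division factor 3:

Problem sizes at each level:
Level 0: 9
Level 1: 3
Level 2: 1

The root is level 0 and the size-1 base case is level 2 (the tree spans levels 0 through 2, i.e. 3 levels counting the root), so the depth is the number of divisions: log_3(9) = 2

The recursion tree depth is log_3(9) = 2. At each level, the problem size is divided by 3, so it takes 2 divisions to reduce to a base case of size 1. The algorithm makes 1 recursive call at each level.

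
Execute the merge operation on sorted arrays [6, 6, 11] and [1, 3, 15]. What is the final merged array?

Merging process:

Compare 6 vs 1: take 1 from right. Merged: [1]
Compare 6 vs 3: take 3 from right. Merged: [1, 3]
Compare 6 vs 15: take 6 from left. Merged: [1, 3, 6]
Compare 6 vs 15: take 6 from left. Merged: [1, 3, 6, 6]
Compare 11 vs 15: take 11 from left. Merged: [1, 3, 6, 6, 11]
Append remaining from right: [15]. Merged: [1, 3, 6, 6, 11, 15]

Final merged array: [1, 3, 6, 6, 11, 15]
Total comparisons: 5

The merged array is [1, 3, 6, 6, 11, 15], requiring 5 comparisons. The merge step runs in O(n) time where n is the total number of elements.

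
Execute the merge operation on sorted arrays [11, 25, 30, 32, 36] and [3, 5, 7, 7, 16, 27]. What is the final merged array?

Merging process:

Compare 11 vs 3: take 3 from right. Merged: [3]
Compare 11 vs 5: take 5 from right. Merged: [3, 5]
Compare 11 vs 7: take 7 from right. Merged: [3, 5, 7]
Compare 11 vs 7: take 7 from right. Merged: [3, 5, 7, 7]
Compare 11 vs 16: take 11 from left. Merged: [3, 5, 7, 7, 11]
Compare 25 vs 16: take 16 from right. Merged: [3, 5, 7, 7, 11, 16]
Compare 25 vs 27: take 25 from left. Merged: [3, 5, 7, 7, 11, 16, 25]
Compare 30 vs 27: take 27 from right. Merged: [3, 5, 7, 7, 11, 16, 25, 27]
Append remaining from left: [30, 32, 36]. Merged: [3, 5, 7, 7, 11, 16, 25, 27, 30, 32, 36]

Final merged array: [3, 5, 7, 7, 11, 16, 25, 27, 30, 32, 36]
Total comparisons: 8

The merged array is [3, 5, 7, 7, 11, 16, 25, 27, 30, 32, 36], requiring 8 comparisons. The merge step runs in O(n) time where n is the total number of elements.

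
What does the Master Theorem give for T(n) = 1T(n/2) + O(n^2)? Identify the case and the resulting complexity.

Master Theorem for T(n) = 1T(n/2) + O(n^2):

a = 1, b = 2, c = 2
log_b(a) = log_2(1) = 0.0000

Case 3: c = 2 > log_2(1) = 0.0000
T(n) = O(n^2) = O(n^2)

For T(n) = 1T(n/2) + O(n^2): log_2(1) = 0.0000. This is Case 3 of the Master Theorem (c > log_b(a), work dominated by root), giving O(n^2).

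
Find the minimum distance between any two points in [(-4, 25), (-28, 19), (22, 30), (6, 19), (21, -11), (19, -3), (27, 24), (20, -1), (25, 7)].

Computing all pairwise distances among 9 points:

d((-4, 25), (-28, 19)) = 24.7386
d((-4, 25), (22, 30)) = 26.4764
d((-4, 25), (6, 19)) = 11.6619
d((-4, 25), (21, -11)) = 43.8292
d((-4, 25), (19, -3)) = 36.2353
d((-4, 25), (27, 24)) = 31.0161
d((-4, 25), (20, -1)) = 35.3836
d((-4, 25), (25, 7)) = 34.1321
d((-28, 19), (22, 30)) = 51.1957
d((-28, 19), (6, 19)) = 34.0
d((-28, 19), (21, -11)) = 57.4543
d((-28, 19), (19, -3)) = 51.8941
d((-28, 19), (27, 24)) = 55.2268
d((-28, 19), (20, -1)) = 52.0
d((-28, 19), (25, 7)) = 54.3415
d((22, 30), (6, 19)) = 19.4165
d((22, 30), (21, -11)) = 41.0122
d((22, 30), (19, -3)) = 33.1361
d((22, 30), (27, 24)) = 7.8102
d((22, 30), (20, -1)) = 31.0644
d((22, 30), (25, 7)) = 23.1948
d((6, 19), (21, -11)) = 33.541
d((6, 19), (19, -3)) = 25.5539
d((6, 19), (27, 24)) = 21.587
d((6, 19), (20, -1)) = 24.4131
d((6, 19), (25, 7)) = 22.4722
d((21, -11), (19, -3)) = 8.2462
d((21, -11), (27, 24)) = 35.5106
d((21, -11), (20, -1)) = 10.0499
d((21, -11), (25, 7)) = 18.4391
d((19, -3), (27, 24)) = 28.1603
d((19, -3), (20, -1)) = 2.2361 <-- minimum
d((19, -3), (25, 7)) = 11.6619
d((27, 24), (20, -1)) = 25.9615
d((27, 24), (25, 7)) = 17.1172
d((20, -1), (25, 7)) = 9.434

Closest pair: (19, -3) and (20, -1) with distance 2.2361

The closest pair is (19, -3) and (20, -1) with Euclidean distance 2.2361. For 9 points, brute-force pairwise comparison is shown above. For large n, the divide-and-conquer algorithm (sort by x, recurse on halves, check the dividing strip) achieves O(n log n).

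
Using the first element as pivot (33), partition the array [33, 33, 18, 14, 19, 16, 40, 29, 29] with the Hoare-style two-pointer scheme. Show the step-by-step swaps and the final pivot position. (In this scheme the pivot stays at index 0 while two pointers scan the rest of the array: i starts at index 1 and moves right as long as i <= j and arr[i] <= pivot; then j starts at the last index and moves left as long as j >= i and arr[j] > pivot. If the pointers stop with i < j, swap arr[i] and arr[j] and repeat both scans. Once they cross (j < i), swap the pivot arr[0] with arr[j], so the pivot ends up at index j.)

Hoare-style two-pointer partition with pivot = 33:

Initial array: [33, 33, 18, 14, 19, 16, 40, 29, 29]

Pointers start at i = 1, j = 8.
i stops at index 6 (arr[6]=40 > 33), j stops at index 8 (arr[8]=29 <= 33): swap arr[6] and arr[8], array becomes [33, 33, 18, 14, 19, 16, 29, 29, 40]
i ends at 8, j ends at 7: the pointers have crossed (j < i), so scanning stops.

Swap pivot arr[0] with arr[7] to place pivot at position 7: [29, 33, 18, 14, 19, 16, 29, 33, 40]
Pivot position: 7

After partitioning with pivot 33, the array becomes [29, 33, 18, 14, 19, 16, 29, 33, 40]. The pivot is placed at index 7. All elements to the left of the pivot are <= 33, and all elements to the right are > 33.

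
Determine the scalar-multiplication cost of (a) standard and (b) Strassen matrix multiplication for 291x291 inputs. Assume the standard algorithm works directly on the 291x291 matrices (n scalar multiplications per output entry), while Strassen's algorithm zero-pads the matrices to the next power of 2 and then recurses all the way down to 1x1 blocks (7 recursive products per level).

Matrix multiplication for 291x291 matrices:

Strassen's algorithm requires power-of-2 dimensions. Pad 291x291 to 512x512 (next power of 2).

Standard algorithm: 291^3 = 24642171 multiplications
Strassen's algorithm: 7^(log2(512)) = 7^9 = 40353607 multiplications
Difference: 24642171 - 40353607 = -15711436 (Strassen uses MORE here due to padding overhead — for small or just-over-power-of-2 n, padding can outweigh the per-level savings)

Standard: 24642171 multiplications (291^3). Strassen: 40353607 multiplications (7^9, after padding to 512x512). Strassen reduces 8 recursive multiplications to 7 at each level.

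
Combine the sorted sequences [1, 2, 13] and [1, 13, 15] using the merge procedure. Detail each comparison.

Merging process:

Compare 1 vs 1: take 1 from left. Merged: [1]
Compare 2 vs 1: take 1 from right. Merged: [1, 1]
Compare 2 vs 13: take 2 from left. Merged: [1, 1, 2]
Compare 13 vs 13: take 13 from left. Merged: [1, 1, 2, 13]
Append remaining from right: [13, 15]. Merged: [1, 1, 2, 13, 13, 15]

Final merged array: [1, 1, 2, 13, 13, 15]
Total comparisons: 4

The merged array is [1, 1, 2, 13, 13, 15], requiring 4 comparisons. The merge step runs in O(n) time where n is the total number of elements.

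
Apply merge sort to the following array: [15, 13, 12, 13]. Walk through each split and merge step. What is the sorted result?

Merge sort trace:

Split: [15, 13, 12, 13] -> [15, 13] and [12, 13]
  Split: [15, 13] -> [15] and [13]
  Merge: [15] + [13] -> [13, 15]
  Split: [12, 13] -> [12] and [13]
  Merge: [12] + [13] -> [12, 13]
Merge: [13, 15] + [12, 13] -> [12, 13, 13, 15]

Final sorted array: [12, 13, 13, 15]

The merge sort proceeds by recursively splitting the array and merging sorted halves.
After all merges, the sorted array is [12, 13, 13, 15].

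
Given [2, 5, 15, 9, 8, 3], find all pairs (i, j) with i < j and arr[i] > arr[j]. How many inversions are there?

Finding inversions in [2, 5, 15, 9, 8, 3]:

(1, 5): arr[1]=5 > arr[5]=3
(2, 3): arr[2]=15 > arr[3]=9
(2, 4): arr[2]=15 > arr[4]=8
(2, 5): arr[2]=15 > arr[5]=3
(3, 4): arr[3]=9 > arr[4]=8
(3, 5): arr[3]=9 > arr[5]=3
(4, 5): arr[4]=8 > arr[5]=3

Total inversions: 7

The array has 7 inversion(s): (1,5), (2,3), (2,4), (2,5), (3,4), (3,5), (4,5). Each pair (i,j) satisfies i < j and arr[i] > arr[j].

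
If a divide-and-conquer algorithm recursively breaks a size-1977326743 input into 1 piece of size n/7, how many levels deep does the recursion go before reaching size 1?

For divide and conquer with division factor 7:

Problem sizes at each level:
Level 0: 1977326743
Level 1: 282475249
Level 2: 40353607
Level 3: 5764801
Level 4: 823543
Level 5: 117649
Level 6: 16807
Level 7: 2401
Level 8: 343
Level 9: 49
Level 10: 7
Level 11: 1

The root is level 0 and the size-1 base case is level 11 (the tree spans levels 0 through 11, i.e. 12 levels counting the root), so the depth is the number of divisions: log_7(1977326743) = 11

The recursion tree depth is log_7(1977326743) = 11. At each level, the problem size is divided by 7, so it takes 11 divisions to reduce to a base case of size 1. The algorithm makes 1 recursive call at each level.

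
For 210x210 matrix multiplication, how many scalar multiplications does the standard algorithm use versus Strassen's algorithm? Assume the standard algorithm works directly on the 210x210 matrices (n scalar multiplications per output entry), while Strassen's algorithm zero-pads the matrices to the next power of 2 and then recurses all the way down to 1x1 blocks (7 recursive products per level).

Matrix multiplication for 210x210 matrices:

Strassen's algorithm requires power-of-2 dimensions. Pad 210x210 to 256x256 (next power of 2).

Standard algorithm: 210^3 = 9261000 multiplications
Strassen's algorithm: 7^(log2(256)) = 7^8 = 5764801 multiplications
Savings: 9261000 - 5764801 = 3496199 multiplications

Standard: 9261000 multiplications (210^3). Strassen: 5764801 multiplications (7^8, after padding to 256x256). Strassen reduces 8 recursive multiplications to 7 at each level.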